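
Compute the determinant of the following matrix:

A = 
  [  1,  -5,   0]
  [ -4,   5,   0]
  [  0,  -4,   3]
Cofactor expansion along row 1:
det(A) = (1)·((5)(3) - (0)(-4)) - (-5)·((-4)(3) - (0)(0)) + (0)·((-4)(-4) - (5)(0))
  = (1)(15) - (-5)(-12) + (0)(16)
  = -45

det(A) = -45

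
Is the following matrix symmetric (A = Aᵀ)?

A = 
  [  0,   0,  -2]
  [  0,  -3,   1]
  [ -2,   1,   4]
Yes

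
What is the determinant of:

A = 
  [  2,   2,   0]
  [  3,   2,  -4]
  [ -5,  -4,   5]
-2

Cofactor expansion along row 1:
det(A) = (2)·((2)(5) - (-4)(-4)) - (2)·((3)(5) - (-4)(-5)) + (0)·((3)(-4) - (2)(-5))
  = (2)(-6) - (2)(-5) + (0)(-2)
  = -2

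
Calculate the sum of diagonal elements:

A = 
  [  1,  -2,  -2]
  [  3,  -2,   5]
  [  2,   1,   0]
-1

tr(A) = 1 + -2 + 0 = -1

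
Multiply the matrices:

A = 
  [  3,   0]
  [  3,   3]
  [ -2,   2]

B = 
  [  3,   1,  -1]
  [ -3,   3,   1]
AB = 
  [  9,   3,  -3]
  [  0,  12,   0]
  [-12,   4,   4]

A is 3×2 and B is 2×3, so AB is 3×3. Each entry is (row of A)·(column of B):
AB[1,1] = (3)(3) + (0)(-3) = 9
AB[1,2] = (3)(1) + (0)(3) = 3
AB[1,3] = (3)(-1) + (0)(1) = -3
AB[2,1] = (3)(3) + (3)(-3) = 0
AB[2,2] = (3)(1) + (3)(3) = 12
AB[2,3] = (3)(-1) + (3)(1) = 0
AB[3,1] = (-2)(3) + (2)(-3) = -12
AB[3,2] = (-2)(1) + (2)(3) = 4
AB[3,3] = (-2)(-1) + (2)(1) = 4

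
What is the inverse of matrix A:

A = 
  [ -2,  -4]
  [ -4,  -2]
det(A) = (-2)(-2) - (-4)(-4) = -12
For a 2×2 matrix, A⁻¹ = (1/det(A)) · [[d, -b], [-c, a]]
    = (-1/12) · [[-2, 4], [4, -2]]

A⁻¹ = 
  [ 1/6, -1/3]
  [-1/3,  1/6]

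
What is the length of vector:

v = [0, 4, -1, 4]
5.745

||v||₂ = √((0)² + (4)² + (-1)² + (4)²) = √33 = 5.745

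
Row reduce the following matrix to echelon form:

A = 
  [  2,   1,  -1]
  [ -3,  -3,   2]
Row operations:
R2 → R2 + (3/2)·R1

Resulting echelon form:
REF = 
  [   2,    1,   -1]
  [   0, -3/2,  1/2]

Rank = 2 (number of non-zero pivot rows).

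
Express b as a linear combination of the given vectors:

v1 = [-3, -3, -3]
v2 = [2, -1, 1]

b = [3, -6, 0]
c1 = 1, c2 = 3

b = 1·v1 + 3·v2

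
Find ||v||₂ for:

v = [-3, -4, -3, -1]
5.916

||v||₂ = √((-3)² + (-4)² + (-3)² + (-1)²) = √35 = 5.916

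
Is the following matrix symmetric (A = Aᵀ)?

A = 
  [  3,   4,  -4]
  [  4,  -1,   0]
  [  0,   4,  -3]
No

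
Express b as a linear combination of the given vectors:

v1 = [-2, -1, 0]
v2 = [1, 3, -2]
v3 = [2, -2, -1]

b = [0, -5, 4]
c1 = -1, c2 = -2, c3 = 0

b = -1·v1 + -2·v2 + 0·v3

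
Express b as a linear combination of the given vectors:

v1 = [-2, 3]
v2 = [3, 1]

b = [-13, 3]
c1 = 2, c2 = -3

b = 2·v1 + -3·v2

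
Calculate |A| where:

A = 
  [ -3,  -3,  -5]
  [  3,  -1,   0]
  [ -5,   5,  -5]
Cofactor expansion along row 1:
det(A) = (-3)·((-1)(-5) - (0)(5)) - (-3)·((3)(-5) - (0)(-5)) + (-5)·((3)(5) - (-1)(-5))
  = (-3)(5) - (-3)(-15) + (-5)(10)
  = -110

det(A) = -110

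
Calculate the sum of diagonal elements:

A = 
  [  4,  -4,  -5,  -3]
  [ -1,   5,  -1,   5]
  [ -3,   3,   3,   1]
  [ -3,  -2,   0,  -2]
10

tr(A) = 4 + 5 + 3 + -2 = 10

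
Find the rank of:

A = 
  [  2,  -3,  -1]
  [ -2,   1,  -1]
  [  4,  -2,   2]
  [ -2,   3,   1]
rank(A) = 2

Row reduce:
R2 → R2 + (1)·R1
R3 → R3 - (2)·R1
R4 → R4 + (1)·R1
R3 → R3 + (2)·R2
REF = 
  [  2,  -3,  -1]
  [  0,  -2,  -2]
  [  0,   0,   0]
  [  0,   0,   0]
Pivot columns: 1, 2 → 2 pivots.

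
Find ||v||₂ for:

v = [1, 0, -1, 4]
4.243

||v||₂ = √((1)² + (0)² + (-1)² + (4)²) = √18 = 4.243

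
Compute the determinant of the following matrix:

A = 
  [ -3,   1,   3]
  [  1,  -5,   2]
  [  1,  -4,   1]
-5

Cofactor expansion along row 1:
det(A) = (-3)·((-5)(1) - (2)(-4)) - (1)·((1)(1) - (2)(1)) + (3)·((1)(-4) - (-5)(1))
  = (-3)(3) - (1)(-1) + (3)(1)
  = -5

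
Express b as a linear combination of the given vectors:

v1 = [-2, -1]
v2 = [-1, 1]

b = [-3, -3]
c1 = 2, c2 = -1

b = 2·v1 + -1·v2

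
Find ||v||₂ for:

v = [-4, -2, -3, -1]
5.477

||v||₂ = √((-4)² + (-2)² + (-3)² + (-1)²) = √30 = 5.477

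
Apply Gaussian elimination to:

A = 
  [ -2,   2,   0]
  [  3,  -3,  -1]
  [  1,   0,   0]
Row operations:
R2 → R2 + (3/2)·R1
R3 → R3 + (1/2)·R1
Swap R2 ↔ R3

Resulting echelon form:
REF = 
  [ -2,   2,   0]
  [  0,   1,   0]
  [  0,   0,  -1]

Rank = 3 (number of non-zero pivot rows).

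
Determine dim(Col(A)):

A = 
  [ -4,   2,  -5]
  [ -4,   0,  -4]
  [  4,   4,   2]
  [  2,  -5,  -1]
Row reduce:
R2 → R2 - (1)·R1
R3 → R3 + (1)·R1
R4 → R4 + (1/2)·R1
R3 → R3 + (3)·R2
R4 → R4 - (2)·R2
Swap R3 ↔ R4
REF = 
  [   -4,     2,    -5]
  [    0,    -2,     1]
  [    0,     0, -11/2]
  [    0,     0,     0]
Pivot columns: 1, 2, 3 → 3 pivots.
dim(Col(A)) = number of pivot columns = 3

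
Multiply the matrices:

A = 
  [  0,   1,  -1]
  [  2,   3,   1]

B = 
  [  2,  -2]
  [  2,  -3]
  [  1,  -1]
A is 2×3 and B is 3×2, so AB is 2×2. Each entry is (row of A)·(column of B):
AB[1,1] = (0)(2) + (1)(2) + (-1)(1) = 1
AB[1,2] = (0)(-2) + (1)(-3) + (-1)(-1) = -2
AB[2,1] = (2)(2) + (3)(2) + (1)(1) = 11
AB[2,2] = (2)(-2) + (3)(-3) + (1)(-1) = -14

AB = 
  [  1,  -2]
  [ 11, -14]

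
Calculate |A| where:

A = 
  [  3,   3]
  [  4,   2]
-6

For a 2×2 matrix, det = ad - bc = (3)(2) - (3)(4) = -6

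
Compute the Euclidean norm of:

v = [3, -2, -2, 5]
6.481

||v||₂ = √((3)² + (-2)² + (-2)² + (5)²) = √42 = 6.481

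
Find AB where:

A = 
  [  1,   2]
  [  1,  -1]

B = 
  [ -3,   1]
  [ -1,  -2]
A is 2×2 and B is 2×2, so AB is 2×2. Each entry is (row of A)·(column of B):
AB[1,1] = (1)(-3) + (2)(-1) = -5
AB[1,2] = (1)(1) + (2)(-2) = -3
AB[2,1] = (1)(-3) + (-1)(-1) = -2
AB[2,2] = (1)(1) + (-1)(-2) = 3

AB = 
  [ -5,  -3]
  [ -2,   3]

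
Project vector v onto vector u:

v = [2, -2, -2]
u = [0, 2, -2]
v·u = (2)(0) + (-2)(2) + (-2)(-2) = 0
u·u = (0)² + (2)² + (-2)² = 8
proj_u(v) = (v·u / u·u) × u = (0/8) × u = (0) × u

proj_u(v) = [0, 0, 0]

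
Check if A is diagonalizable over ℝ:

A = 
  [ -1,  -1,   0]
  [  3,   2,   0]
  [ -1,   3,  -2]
No

Characteristic polynomial: det(λI - A) = λ³ + λ² - λ + 2
Testing integer divisors of the constant term: p(-2) = 0, so (λ + 2) is a factor:
p(λ) = (λ + 2)(λ² - λ + 1)
λ² - λ + 1 = 0  ⇒  λ = (1 ± √((-1)² - 4·(1)))/2 = (1 ± √(-3))/2
  = (1 + i√3)/2,  (1 - i√3)/2
Eigenvalues: -2, (1 + i√3)/2, (1 - i√3)/2  (≈ -2, 0.5 + 0.866i, 0.5 - 0.866i)
Has complex eigenvalues (not diagonalizable over ℝ).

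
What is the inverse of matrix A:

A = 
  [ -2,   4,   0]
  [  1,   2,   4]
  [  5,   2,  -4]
det(A) = (-2)·((2)(-4) - (4)(2)) - (4)·((1)(-4) - (4)(5)) + (0)·((1)(2) - (2)(5))
  = (-2)(-16) - (4)(-24) + (0)(-8)
  = 128
det(A) = 128 ≠ 0, so A is invertible.

Cofactors Cᵢⱼ = (-1)ⁱ⁺ʲ·Mᵢⱼ:
C = 
  [-16,  24,  -8]
  [ 16,   8,  24]
  [ 16,   8,  -8]

adj(A) = Cᵀ:
adj(A) = 
  [-16,  16,  16]
  [ 24,   8,   8]
  [ -8,  24,  -8]

A⁻¹ = (1/128) · adj(A):
A⁻¹ = 
  [ -1/8,   1/8,   1/8]
  [ 3/16,  1/16,  1/16]
  [-1/16,  3/16, -1/16]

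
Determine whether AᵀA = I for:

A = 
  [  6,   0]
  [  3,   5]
No

AᵀA = 
  [ 45,  15]
  [ 15,  25]
≠ I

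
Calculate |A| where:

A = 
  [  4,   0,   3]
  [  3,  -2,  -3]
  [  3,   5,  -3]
Cofactor expansion along row 1:
det(A) = (4)·((-2)(-3) - (-3)(5)) - (0)·((3)(-3) - (-3)(3)) + (3)·((3)(5) - (-2)(3))
  = (4)(21) - (0)(0) + (3)(21)
  = 147

det(A) = 147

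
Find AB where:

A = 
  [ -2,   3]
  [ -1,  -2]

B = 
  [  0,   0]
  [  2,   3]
A is 2×2 and B is 2×2, so AB is 2×2. Each entry is (row of A)·(column of B):
AB[1,1] = (-2)(0) + (3)(2) = 6
AB[1,2] = (-2)(0) + (3)(3) = 9
AB[2,1] = (-1)(0) + (-2)(2) = -4
AB[2,2] = (-1)(0) + (-2)(3) = -6

AB = 
  [  6,   9]
  [ -4,  -6]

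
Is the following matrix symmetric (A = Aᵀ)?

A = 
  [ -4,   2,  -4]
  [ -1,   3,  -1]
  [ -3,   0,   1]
No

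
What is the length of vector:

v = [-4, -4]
5.657

||v||₂ = √((-4)² + (-4)²) = √32 = 5.657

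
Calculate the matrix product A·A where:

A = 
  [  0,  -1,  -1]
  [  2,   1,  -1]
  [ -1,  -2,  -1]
A² = A·A:
A²[1,1] = (0)(0) + (-1)(2) + (-1)(-1) = -1
A²[1,2] = (0)(-1) + (-1)(1) + (-1)(-2) = 1
A²[1,3] = (0)(-1) + (-1)(-1) + (-1)(-1) = 2
A²[2,1] = (2)(0) + (1)(2) + (-1)(-1) = 3
A²[2,2] = (2)(-1) + (1)(1) + (-1)(-2) = 1
A²[2,3] = (2)(-1) + (1)(-1) + (-1)(-1) = -2
A²[3,1] = (-1)(0) + (-2)(2) + (-1)(-1) = -3
A²[3,2] = (-1)(-1) + (-2)(1) + (-1)(-2) = 1
A²[3,3] = (-1)(-1) + (-2)(-1) + (-1)(-1) = 4
A² = 
  [ -1,   1,   2]
  [  3,   1,  -2]
  [ -3,   1,   4]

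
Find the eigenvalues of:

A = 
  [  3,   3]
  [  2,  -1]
λ = 1 + √10, 1 - √10  (≈ 4.162, -2.162)

tr(A) = 2, det(A) = -9
Characteristic polynomial: λ² - tr(A)λ + det(A) = λ² - 2λ - 9
λ² - 2λ - 9 = 0  ⇒  λ = (2 ± √((-2)² - 4·(-9)))/2 = (2 ± √(40))/2
  = 1 + √10,  1 - √10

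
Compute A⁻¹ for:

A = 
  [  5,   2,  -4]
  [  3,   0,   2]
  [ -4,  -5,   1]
det(A) = (5)·((0)(1) - (2)(-5)) - (2)·((3)(1) - (2)(-4)) + (-4)·((3)(-5) - (0)(-4))
  = (5)(10) - (2)(11) + (-4)(-15)
  = 88
det(A) = 88 ≠ 0, so A is invertible.

Cofactors Cᵢⱼ = (-1)ⁱ⁺ʲ·Mᵢⱼ:
C = 
  [ 10, -11, -15]
  [ 18, -11,  17]
  [  4, -22,  -6]

adj(A) = Cᵀ:
adj(A) = 
  [ 10,  18,   4]
  [-11, -11, -22]
  [-15,  17,  -6]

A⁻¹ = (1/88) · adj(A):
A⁻¹ = 
  [  5/44,   9/44,   1/22]
  [  -1/8,   -1/8,   -1/4]
  [-15/88,  17/88,  -3/44]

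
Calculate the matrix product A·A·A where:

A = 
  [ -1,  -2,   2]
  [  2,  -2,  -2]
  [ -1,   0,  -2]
A² = A·A:
A²[1,1] = (-1)(-1) + (-2)(2) + (2)(-1) = -5
A²[1,2] = (-1)(-2) + (-2)(-2) + (2)(0) = 6
A²[1,3] = (-1)(2) + (-2)(-2) + (2)(-2) = -2
A²[2,1] = (2)(-1) + (-2)(2) + (-2)(-1) = -4
A²[2,2] = (2)(-2) + (-2)(-2) + (-2)(0) = 0
A²[2,3] = (2)(2) + (-2)(-2) + (-2)(-2) = 12
A²[3,1] = (-1)(-1) + (0)(2) + (-2)(-1) = 3
A²[3,2] = (-1)(-2) + (0)(-2) + (-2)(0) = 2
A²[3,3] = (-1)(2) + (0)(-2) + (-2)(-2) = 2
A² = 
  [ -5,   6,  -2]
  [ -4,   0,  12]
  [  3,   2,   2]

A^3 = A^2·A:
A^3[1,1] = (-5)(-1) + (6)(2) + (-2)(-1) = 19
A^3[1,2] = (-5)(-2) + (6)(-2) + (-2)(0) = -2
A^3[1,3] = (-5)(2) + (6)(-2) + (-2)(-2) = -18
A^3[2,1] = (-4)(-1) + (0)(2) + (12)(-1) = -8
A^3[2,2] = (-4)(-2) + (0)(-2) + (12)(0) = 8
A^3[2,3] = (-4)(2) + (0)(-2) + (12)(-2) = -32
A^3[3,1] = (3)(-1) + (2)(2) + (2)(-1) = -1
A^3[3,2] = (3)(-2) + (2)(-2) + (2)(0) = -10
A^3[3,3] = (3)(2) + (2)(-2) + (2)(-2) = -2
A^3 = 
  [ 19,  -2, -18]
  [ -8,   8, -32]
  [ -1, -10,  -2]

Therefore
A^3 = 
  [ 19,  -2, -18]
  [ -8,   8, -32]
  [ -1, -10,  -2]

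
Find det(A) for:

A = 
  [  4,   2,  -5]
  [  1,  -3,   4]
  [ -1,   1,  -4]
Cofactor expansion along row 1:
det(A) = (4)·((-3)(-4) - (4)(1)) - (2)·((1)(-4) - (4)(-1)) + (-5)·((1)(1) - (-3)(-1))
  = (4)(8) - (2)(0) + (-5)(-2)
  = 42

det(A) = 42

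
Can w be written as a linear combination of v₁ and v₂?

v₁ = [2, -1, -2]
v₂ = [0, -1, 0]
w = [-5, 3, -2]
No

Form the augmented matrix and row-reduce:
[v₁|v₂|w] = 
  [  2,   0,  -5]
  [ -1,  -1,   3]
  [ -2,   0,  -2]
R2 → R2 + (1/2)·R1
R3 → R3 + (1)·R1
REF = 
  [  2,   0,  -5]
  [  0,  -1, 1/2]
  [  0,   0,  -7]

Row 3 reads [0 0 | -7], i.e. 0 = -7, so the system is inconsistent and w ∉ span{v₁, v₂}.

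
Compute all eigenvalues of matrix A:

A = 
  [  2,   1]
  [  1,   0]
λ = 1 + √2, 1 - √2  (≈ 2.414, -0.4142)

tr(A) = 2, det(A) = -1
Characteristic polynomial: λ² - tr(A)λ + det(A) = λ² - 2λ - 1
λ² - 2λ - 1 = 0  ⇒  λ = (2 ± √((-2)² - 4·(-1)))/2 = (2 ± √(8))/2
  = 1 + √2,  1 - √2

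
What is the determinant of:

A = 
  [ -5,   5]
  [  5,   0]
-25

For a 2×2 matrix, det = ad - bc = (-5)(0) - (5)(5) = -25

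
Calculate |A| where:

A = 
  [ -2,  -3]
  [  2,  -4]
For a 2×2 matrix, det = ad - bc = (-2)(-4) - (-3)(2) = 14

det(A) = 14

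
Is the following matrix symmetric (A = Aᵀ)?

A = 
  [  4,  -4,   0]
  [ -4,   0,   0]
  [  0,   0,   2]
Yes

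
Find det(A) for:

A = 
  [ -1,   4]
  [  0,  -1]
For a 2×2 matrix, det = ad - bc = (-1)(-1) - (4)(0) = 1

det(A) = 1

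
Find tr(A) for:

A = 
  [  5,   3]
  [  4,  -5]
0

tr(A) = 5 + -5 = 0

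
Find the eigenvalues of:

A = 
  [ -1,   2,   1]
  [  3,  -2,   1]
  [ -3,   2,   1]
λ = -4, 1 + i, 1 - i  (≈ -4, 1 + 1i, 1 - 1i)

Characteristic polynomial: det(λI - A) = λ³ + 2λ² - 6λ + 8
Testing integer divisors of the constant term: p(-4) = 0, so (λ + 4) is a factor:
p(λ) = (λ + 4)(λ² - 2λ + 2)
λ² - 2λ + 2 = 0  ⇒  λ = (2 ± √((-2)² - 4·(2)))/2 = (2 ± √(-4))/2
  = 1 + i,  1 - i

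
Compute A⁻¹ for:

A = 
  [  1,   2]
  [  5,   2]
det(A) = (1)(2) - (2)(5) = -8
For a 2×2 matrix, A⁻¹ = (1/det(A)) · [[d, -b], [-c, a]]
    = (-1/8) · [[2, -2], [-5, 1]]

A⁻¹ = 
  [-1/4,  1/4]
  [ 5/8, -1/8]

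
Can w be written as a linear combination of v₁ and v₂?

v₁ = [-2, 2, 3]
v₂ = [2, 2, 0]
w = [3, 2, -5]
No

Form the augmented matrix and row-reduce:
[v₁|v₂|w] = 
  [ -2,   2,   3]
  [  2,   2,   2]
  [  3,   0,  -5]
R2 → R2 + (1)·R1
R3 → R3 + (3/2)·R1
R3 → R3 - (3/4)·R2
REF = 
  [   -2,     2,     3]
  [    0,     4,     5]
  [    0,     0, -17/4]

Row 3 reads [0 0 | -17/4], i.e. 0 = -17/4, so the system is inconsistent and w ∉ span{v₁, v₂}.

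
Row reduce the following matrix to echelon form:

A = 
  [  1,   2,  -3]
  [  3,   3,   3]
Row operations:
R2 → R2 - (3)·R1

Resulting echelon form:
REF = 
  [  1,   2,  -3]
  [  0,  -3,  12]

Rank = 2 (number of non-zero pivot rows).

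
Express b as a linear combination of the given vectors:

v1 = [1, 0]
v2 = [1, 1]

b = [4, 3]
c1 = 1, c2 = 3

b = 1·v1 + 3·v2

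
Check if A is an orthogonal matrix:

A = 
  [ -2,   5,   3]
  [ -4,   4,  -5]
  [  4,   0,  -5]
No

AᵀA = 
  [ 36, -26,  -6]
  [-26,  41,  -5]
  [ -6,  -5,  59]
≠ I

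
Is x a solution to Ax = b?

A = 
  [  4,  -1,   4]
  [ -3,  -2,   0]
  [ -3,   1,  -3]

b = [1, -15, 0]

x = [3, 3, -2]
Yes

Ax = [1, -15, 0] = b ✓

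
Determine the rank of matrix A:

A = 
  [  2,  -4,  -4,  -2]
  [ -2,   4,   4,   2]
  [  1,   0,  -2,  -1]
rank(A) = 2

Row reduce:
R2 → R2 + (1)·R1
R3 → R3 - (1/2)·R1
Swap R2 ↔ R3
REF = 
  [  2,  -4,  -4,  -2]
  [  0,   2,   0,   0]
  [  0,   0,   0,   0]
Pivot columns: 1, 2 → 2 pivots.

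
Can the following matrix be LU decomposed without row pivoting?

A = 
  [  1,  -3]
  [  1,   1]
Yes.
A[1,1] = 1 ≠ 0, so Gaussian elimination proceeds without a row swap: multiplier ℓ₂₁ = (1)/(1) = 1, and U[2,2] = 1 - (1)(-3) = 4.
L = 
  [  1,   0]
  [  1,   1]
U = 
  [  1,  -3]
  [  0,   4]
Check row 2 of LU: [(1)(1), (1)(-3) + 4] = [1, 1] = row 2 of A ✓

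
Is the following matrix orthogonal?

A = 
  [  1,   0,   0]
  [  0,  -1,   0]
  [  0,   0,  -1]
Yes

AᵀA = 
  [  1,   0,   0]
  [  0,   1,   0]
  [  0,   0,   1]
= I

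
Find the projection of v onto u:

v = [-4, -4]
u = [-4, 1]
proj_u(v) = [-48/17, 12/17]

v·u = (-4)(-4) + (-4)(1) = 12
u·u = (-4)² + (1)² = 17
proj_u(v) = (v·u / u·u) × u = (12/17) × u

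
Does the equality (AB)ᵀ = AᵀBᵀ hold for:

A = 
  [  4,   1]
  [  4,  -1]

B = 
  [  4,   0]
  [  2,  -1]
No

(AB)ᵀ = 
  [ 18,  14]
  [ -1,   1]

AᵀBᵀ = 
  [ 16,   4]
  [  4,   3]

The two matrices differ, so (AB)ᵀ ≠ AᵀBᵀ in general. The correct identity is (AB)ᵀ = BᵀAᵀ.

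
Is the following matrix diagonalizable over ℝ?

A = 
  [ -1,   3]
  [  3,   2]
Yes

tr(A) = 1, det(A) = -11
Characteristic polynomial: λ² - tr(A)λ + det(A) = λ² - λ - 11
λ² - λ - 11 = 0  ⇒  λ = (1 ± √((-1)² - 4·(-11)))/2 = (1 ± √(45))/2
  = (1 + 3√5)/2,  (1 - 3√5)/2
Eigenvalues: (1 + 3√5)/2, (1 - 3√5)/2  (≈ 3.854, -2.854)
The two irrational eigenvalues are distinct (simple), so each has alg. mult. = geom. mult. = 1.
Sum of geometric multiplicities equals n, so A has n independent eigenvectors.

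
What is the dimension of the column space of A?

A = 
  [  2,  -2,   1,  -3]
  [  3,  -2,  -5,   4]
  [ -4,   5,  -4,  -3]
Row reduce:
R2 → R2 - (3/2)·R1
R3 → R3 + (2)·R1
R3 → R3 - (1)·R2
REF = 
  [    2,    -2,     1,    -3]
  [    0,     1, -13/2,  17/2]
  [    0,     0,   9/2, -35/2]
Pivot columns: 1, 2, 3 → 3 pivots.
dim(Col(A)) = number of pivot columns = 3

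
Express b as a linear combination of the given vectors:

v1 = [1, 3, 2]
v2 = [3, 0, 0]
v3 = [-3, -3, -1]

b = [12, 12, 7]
c1 = 3, c2 = 2, c3 = -1

b = 3·v1 + 2·v2 + -1·v3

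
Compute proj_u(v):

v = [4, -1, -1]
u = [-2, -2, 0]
proj_u(v) = [3/2, 3/2, 0]

v·u = (4)(-2) + (-1)(-2) + (-1)(0) = -6
u·u = (-2)² + (-2)² + (0)² = 8
proj_u(v) = (v·u / u·u) × u = (-6/8) × u = (-3/4) × u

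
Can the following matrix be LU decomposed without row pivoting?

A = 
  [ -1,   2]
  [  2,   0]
Yes.
A[1,1] = -1 ≠ 0, so Gaussian elimination proceeds without a row swap: multiplier ℓ₂₁ = (2)/(-1) = -2, and U[2,2] = 0 - (-2)(2) = 4.
L = 
  [  1,   0]
  [ -2,   1]
U = 
  [ -1,   2]
  [  0,   4]
Check row 2 of LU: [(-2)(-1), (-2)(2) + 4] = [2, 0] = row 2 of A ✓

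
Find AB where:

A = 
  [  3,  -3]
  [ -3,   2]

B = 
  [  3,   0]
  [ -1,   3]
A is 2×2 and B is 2×2, so AB is 2×2. Each entry is (row of A)·(column of B):
AB[1,1] = (3)(3) + (-3)(-1) = 12
AB[1,2] = (3)(0) + (-3)(3) = -9
AB[2,1] = (-3)(3) + (2)(-1) = -11
AB[2,2] = (-3)(0) + (2)(3) = 6

AB = 
  [ 12,  -9]
  [-11,   6]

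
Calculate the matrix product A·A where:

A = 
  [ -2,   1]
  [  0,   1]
A² = A·A:
A²[1,1] = (-2)(-2) + (1)(0) = 4
A²[1,2] = (-2)(1) + (1)(1) = -1
A²[2,1] = (0)(-2) + (1)(0) = 0
A²[2,2] = (0)(1) + (1)(1) = 1
A² = 
  [  4,  -1]
  [  0,   1]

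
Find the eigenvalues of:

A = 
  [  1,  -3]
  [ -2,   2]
λ = 4, -1

tr(A) = 3, det(A) = -4
Characteristic polynomial: λ² - tr(A)λ + det(A) = λ² - 3λ - 4
λ² - 3λ - 4 = (λ + 1)(λ - 4)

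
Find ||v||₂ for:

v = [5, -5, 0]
7.071

||v||₂ = √((5)² + (-5)² + (0)²) = √50 = 7.071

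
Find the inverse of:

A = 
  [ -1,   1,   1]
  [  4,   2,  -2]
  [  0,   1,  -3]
det(A) = (-1)·((2)(-3) - (-2)(1)) - (1)·((4)(-3) - (-2)(0)) + (1)·((4)(1) - (2)(0))
  = (-1)(-4) - (1)(-12) + (1)(4)
  = 20
det(A) = 20 ≠ 0, so A is invertible.

Cofactors Cᵢⱼ = (-1)ⁱ⁺ʲ·Mᵢⱼ:
C = 
  [ -4,  12,   4]
  [  4,   3,   1]
  [ -4,   2,  -6]

adj(A) = Cᵀ:
adj(A) = 
  [ -4,   4,  -4]
  [ 12,   3,   2]
  [  4,   1,  -6]

A⁻¹ = (1/20) · adj(A):
A⁻¹ = 
  [ -1/5,   1/5,  -1/5]
  [  3/5,  3/20,  1/10]
  [  1/5,  1/20, -3/10]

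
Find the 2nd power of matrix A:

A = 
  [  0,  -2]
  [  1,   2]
A² = A·A:
A²[1,1] = (0)(0) + (-2)(1) = -2
A²[1,2] = (0)(-2) + (-2)(2) = -4
A²[2,1] = (1)(0) + (2)(1) = 2
A²[2,2] = (1)(-2) + (2)(2) = 2
A² = 
  [ -2,  -4]
  [  2,   2]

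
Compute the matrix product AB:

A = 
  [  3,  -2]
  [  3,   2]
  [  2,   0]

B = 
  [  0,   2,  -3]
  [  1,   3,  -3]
AB = 
  [ -2,   0,  -3]
  [  2,  12, -15]
  [  0,   4,  -6]

A is 3×2 and B is 2×3, so AB is 3×3. Each entry is (row of A)·(column of B):
AB[1,1] = (3)(0) + (-2)(1) = -2
AB[1,2] = (3)(2) + (-2)(3) = 0
AB[1,3] = (3)(-3) + (-2)(-3) = -3
AB[2,1] = (3)(0) + (2)(1) = 2
AB[2,2] = (3)(2) + (2)(3) = 12
AB[2,3] = (3)(-3) + (2)(-3) = -15
AB[3,1] = (2)(0) + (0)(1) = 0
AB[3,2] = (2)(2) + (0)(3) = 4
AB[3,3] = (2)(-3) + (0)(-3) = -6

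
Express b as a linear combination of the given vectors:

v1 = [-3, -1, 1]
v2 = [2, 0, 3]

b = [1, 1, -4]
c1 = -1, c2 = -1

b = -1·v1 + -1·v2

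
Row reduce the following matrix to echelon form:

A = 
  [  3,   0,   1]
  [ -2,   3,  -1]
Row operations:
R2 → R2 + (2/3)·R1

Resulting echelon form:
REF = 
  [   3,    0,    1]
  [   0,    3, -1/3]

Rank = 2 (number of non-zero pivot rows).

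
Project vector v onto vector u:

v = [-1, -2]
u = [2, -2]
proj_u(v) = [1/2, -1/2]

v·u = (-1)(2) + (-2)(-2) = 2
u·u = (2)² + (-2)² = 8
proj_u(v) = (v·u / u·u) × u = (2/8) × u = (1/4) × u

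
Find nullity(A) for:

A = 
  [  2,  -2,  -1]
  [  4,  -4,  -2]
nullity(A) = 2

Row reduce:
R2 → R2 - (2)·R1
REF = 
  [  2,  -2,  -1]
  [  0,   0,   0]
Pivot columns: 1 → 1 pivot.
rank(A) = 1, so nullity(A) = 3 - 1 = 2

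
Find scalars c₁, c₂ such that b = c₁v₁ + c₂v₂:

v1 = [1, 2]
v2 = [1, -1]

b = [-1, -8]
c1 = -3, c2 = 2

b = -3·v1 + 2·v2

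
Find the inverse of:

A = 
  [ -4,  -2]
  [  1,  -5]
det(A) = (-4)(-5) - (-2)(1) = 22
For a 2×2 matrix, A⁻¹ = (1/det(A)) · [[d, -b], [-c, a]]
    = (1/22) · [[-5, 2], [-1, -4]]

A⁻¹ = 
  [-5/22,  1/11]
  [-1/22, -2/11]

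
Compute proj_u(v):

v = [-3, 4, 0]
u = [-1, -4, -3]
proj_u(v) = [1/2, 2, 3/2]

v·u = (-3)(-1) + (4)(-4) + (0)(-3) = -13
u·u = (-1)² + (-4)² + (-3)² = 26
proj_u(v) = (v·u / u·u) × u = (-13/26) × u = (-1/2) × u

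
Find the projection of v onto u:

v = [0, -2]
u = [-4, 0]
v·u = (0)(-4) + (-2)(0) = 0
u·u = (-4)² + (0)² = 16
proj_u(v) = (v·u / u·u) × u = (0/16) × u = (0) × u

proj_u(v) = [0, 0]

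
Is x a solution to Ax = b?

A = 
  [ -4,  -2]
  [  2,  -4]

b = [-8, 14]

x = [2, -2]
No

Ax = [-4, 12] ≠ b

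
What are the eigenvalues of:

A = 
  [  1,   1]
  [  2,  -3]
tr(A) = -2, det(A) = -5
Characteristic polynomial: λ² - tr(A)λ + det(A) = λ² + 2λ - 5
λ² + 2λ - 5 = 0  ⇒  λ = (-2 ± √((2)² - 4·(-5)))/2 = (-2 ± √(24))/2
  = -1 + √6,  -1 - √6

λ = -1 + √6, -1 - √6  (≈ 1.449, -3.449)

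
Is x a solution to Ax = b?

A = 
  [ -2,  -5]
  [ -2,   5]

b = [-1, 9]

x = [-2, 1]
Yes

Ax = [-1, 9] = b ✓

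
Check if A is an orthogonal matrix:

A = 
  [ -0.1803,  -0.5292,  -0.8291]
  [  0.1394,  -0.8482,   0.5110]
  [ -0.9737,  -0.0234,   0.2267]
Yes

AᵀA = 
  [  1,   0,   0]
  [  0,   1,   0]
  [  0,   0,   0.9999]
≈ I (equal to I up to the 4-dp rounding of the entries)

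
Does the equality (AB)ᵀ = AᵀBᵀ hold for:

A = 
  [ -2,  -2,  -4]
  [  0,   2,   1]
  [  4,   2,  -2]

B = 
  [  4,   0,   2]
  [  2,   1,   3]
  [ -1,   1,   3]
No

(AB)ᵀ = 
  [ -8,   3,  22]
  [ -6,   3,   0]
  [-22,   9,   8]

AᵀBᵀ = 
  [  0,   8,  14]
  [ -4,   4,  10]
  [-20, -13,  -1]

The two matrices differ, so (AB)ᵀ ≠ AᵀBᵀ in general. The correct identity is (AB)ᵀ = BᵀAᵀ.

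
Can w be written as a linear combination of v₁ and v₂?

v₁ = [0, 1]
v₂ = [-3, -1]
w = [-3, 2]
Yes

Form the augmented matrix and row-reduce:
[v₁|v₂|w] = 
  [  0,  -3,  -3]
  [  1,  -1,   2]
Swap R1 ↔ R2
REF = 
  [  1,  -1,   2]
  [  0,  -3,  -3]

No row of the form [0 0 | nonzero], so the system is consistent. Back-substitution gives c₁ = 3, c₂ = 1: w = (3)·v₁ + (1)·v₂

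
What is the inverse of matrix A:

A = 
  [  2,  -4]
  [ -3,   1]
det(A) = (2)(1) - (-4)(-3) = -10
For a 2×2 matrix, A⁻¹ = (1/det(A)) · [[d, -b], [-c, a]]
    = (-1/10) · [[1, 4], [3, 2]]

A⁻¹ = 
  [-1/10,  -2/5]
  [-3/10,  -1/5]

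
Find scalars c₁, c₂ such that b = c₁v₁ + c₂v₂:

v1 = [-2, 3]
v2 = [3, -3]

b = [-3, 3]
c1 = 0, c2 = -1

b = 0·v1 + -1·v2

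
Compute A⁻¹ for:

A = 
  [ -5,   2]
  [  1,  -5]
det(A) = (-5)(-5) - (2)(1) = 23
For a 2×2 matrix, A⁻¹ = (1/det(A)) · [[d, -b], [-c, a]]
    = (1/23) · [[-5, -2], [-1, -5]]

A⁻¹ = 
  [-5/23, -2/23]
  [-1/23, -5/23]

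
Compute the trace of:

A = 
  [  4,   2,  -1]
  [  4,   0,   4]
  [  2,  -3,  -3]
1

tr(A) = 4 + 0 + -3 = 1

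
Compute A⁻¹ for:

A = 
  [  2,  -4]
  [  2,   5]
det(A) = (2)(5) - (-4)(2) = 18
For a 2×2 matrix, A⁻¹ = (1/det(A)) · [[d, -b], [-c, a]]
    = (1/18) · [[5, 4], [-2, 2]]

A⁻¹ = 
  [5/18,  2/9]
  [-1/9,  1/9]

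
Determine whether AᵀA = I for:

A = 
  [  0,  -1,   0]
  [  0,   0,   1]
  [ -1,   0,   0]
Yes

AᵀA = 
  [  1,   0,   0]
  [  0,   1,   0]
  [  0,   0,   1]
= I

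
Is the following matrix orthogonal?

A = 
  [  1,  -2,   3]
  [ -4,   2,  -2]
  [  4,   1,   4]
No

AᵀA = 
  [ 33,  -6,  27]
  [ -6,   9,  -6]
  [ 27,  -6,  29]
≠ I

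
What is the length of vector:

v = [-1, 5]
5.099

||v||₂ = √((-1)² + (5)²) = √26 = 5.099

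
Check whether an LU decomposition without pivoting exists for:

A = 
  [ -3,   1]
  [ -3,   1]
Yes.
A[1,1] = -3 ≠ 0, so Gaussian elimination proceeds without a row swap: multiplier ℓ₂₁ = (-3)/(-3) = 1, and U[2,2] = 1 - (1)(1) = 0.
L = 
  [  1,   0]
  [  1,   1]
U = 
  [ -3,   1]
  [  0,   0]
Check row 2 of LU: [(1)(-3), (1)(1) + 0] = [-3, 1] = row 2 of A ✓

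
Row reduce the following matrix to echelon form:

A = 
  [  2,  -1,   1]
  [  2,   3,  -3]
Row operations:
R2 → R2 - (1)·R1

Resulting echelon form:
REF = 
  [  2,  -1,   1]
  [  0,   4,  -4]

Rank = 2 (number of non-zero pivot rows).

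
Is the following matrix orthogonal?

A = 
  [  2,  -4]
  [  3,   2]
No

AᵀA = 
  [ 13,  -2]
  [ -2,  20]
≠ I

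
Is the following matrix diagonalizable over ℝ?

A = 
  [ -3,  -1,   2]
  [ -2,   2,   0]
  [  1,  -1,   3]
Yes

Characteristic polynomial: det(λI - A) = λ³ - 2λ² - 13λ + 24
By the rational root theorem any rational root is an integer dividing 24; none of those is a root, so p(λ) has no rational roots and hence (being an irreducible cubic) no repeated roots.
Discriminant of the cubic: Δ = 5912
Δ > 0 ⇒ three distinct real eigenvalues: λ ≈ -3.555, 1.795, 3.76
Three distinct real eigenvalues, so A has 3 independent eigenvectors.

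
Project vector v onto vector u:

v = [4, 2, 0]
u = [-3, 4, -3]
v·u = (4)(-3) + (2)(4) + (0)(-3) = -4
u·u = (-3)² + (4)² + (-3)² = 34
proj_u(v) = (v·u / u·u) × u = (-4/34) × u = (-2/17) × u

proj_u(v) = [6/17, -8/17, 6/17]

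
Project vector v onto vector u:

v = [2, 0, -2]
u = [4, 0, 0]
v·u = (2)(4) + (0)(0) + (-2)(0) = 8
u·u = (4)² + (0)² + (0)² = 16
proj_u(v) = (v·u / u·u) × u = (8/16) × u = (1/2) × u

proj_u(v) = [2, 0, 0]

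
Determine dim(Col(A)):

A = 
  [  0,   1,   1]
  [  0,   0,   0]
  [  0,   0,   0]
dim(Col(A)) = 1

Row reduce:
(no row operations needed)
REF = 
  [  0,   1,   1]
  [  0,   0,   0]
  [  0,   0,   0]
Pivot columns: 2 → 1 pivot.
dim(Col(A)) = number of pivot columns = 1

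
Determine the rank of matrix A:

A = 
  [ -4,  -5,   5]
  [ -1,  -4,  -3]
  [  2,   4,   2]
rank(A) = 3

Row reduce:
R2 → R2 - (1/4)·R1
R3 → R3 + (1/2)·R1
R3 → R3 + (6/11)·R2
REF = 
  [   -4,    -5,     5]
  [    0, -11/4, -17/4]
  [    0,     0, 24/11]
Pivot columns: 1, 2, 3 → 3 pivots.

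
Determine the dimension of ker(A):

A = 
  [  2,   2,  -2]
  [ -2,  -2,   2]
nullity(A) = 2

Row reduce:
R2 → R2 + (1)·R1
REF = 
  [  2,   2,  -2]
  [  0,   0,   0]
Pivot columns: 1 → 1 pivot.
rank(A) = 1, so nullity(A) = 3 - 1 = 2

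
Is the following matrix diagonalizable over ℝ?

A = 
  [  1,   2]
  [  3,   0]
Yes

tr(A) = 1, det(A) = -6
Characteristic polynomial: λ² - tr(A)λ + det(A) = λ² - λ - 6
λ² - λ - 6 = (λ + 2)(λ - 3)
Eigenvalues: 3, -2
λ=-2: alg. mult. = 1, geom. mult. = 2 - rank(A - (-2)I) = 2 - 1 = 1
λ=3: alg. mult. = 1, geom. mult. = 2 - rank(A - (3)I) = 2 - 1 = 1
Sum of geometric multiplicities equals n, so A has n independent eigenvectors.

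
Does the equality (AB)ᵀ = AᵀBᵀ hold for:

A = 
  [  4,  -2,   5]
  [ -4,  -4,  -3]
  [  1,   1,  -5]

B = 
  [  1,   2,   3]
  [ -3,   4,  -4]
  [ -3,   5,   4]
No

(AB)ᵀ = 
  [ -5,  17,  13]
  [ 25, -39, -19]
  [ 40,  -8, -21]

AᵀBᵀ = 
  [ -1, -32, -28]
  [ -7, -14, -10]
  [-16,  -7, -50]

The two matrices differ, so (AB)ᵀ ≠ AᵀBᵀ in general. The correct identity is (AB)ᵀ = BᵀAᵀ.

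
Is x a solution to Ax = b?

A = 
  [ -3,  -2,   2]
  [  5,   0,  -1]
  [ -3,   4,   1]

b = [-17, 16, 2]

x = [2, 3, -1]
No

Ax = [-14, 11, 5] ≠ b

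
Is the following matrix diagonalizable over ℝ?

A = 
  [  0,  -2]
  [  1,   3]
Yes

tr(A) = 3, det(A) = 2
Characteristic polynomial: λ² - tr(A)λ + det(A) = λ² - 3λ + 2
λ² - 3λ + 2 = (λ - 1)(λ - 2)
Eigenvalues: 2, 1
λ=1: alg. mult. = 1, geom. mult. = 2 - rank(A - (1)I) = 2 - 1 = 1
λ=2: alg. mult. = 1, geom. mult. = 2 - rank(A - (2)I) = 2 - 1 = 1
Sum of geometric multiplicities equals n, so A has n independent eigenvectors.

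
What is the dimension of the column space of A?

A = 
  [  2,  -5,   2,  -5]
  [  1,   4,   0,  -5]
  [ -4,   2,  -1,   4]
dim(Col(A)) = 3

Row reduce:
R2 → R2 - (1/2)·R1
R3 → R3 + (2)·R1
R3 → R3 + (16/13)·R2
REF = 
  [      2,      -5,       2,      -5]
  [      0,    13/2,      -1,    -5/2]
  [      0,       0,   23/13, -118/13]
Pivot columns: 1, 2, 3 → 3 pivots.
dim(Col(A)) = number of pivot columns = 3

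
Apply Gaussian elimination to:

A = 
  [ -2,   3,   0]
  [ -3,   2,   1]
Row operations:
R2 → R2 - (3/2)·R1

Resulting echelon form:
REF = 
  [  -2,    3,    0]
  [   0, -5/2,    1]

Rank = 2 (number of non-zero pivot rows).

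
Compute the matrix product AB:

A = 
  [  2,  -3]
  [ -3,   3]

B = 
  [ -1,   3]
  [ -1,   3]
AB = 
  [  1,  -3]
  [  0,   0]

A is 2×2 and B is 2×2, so AB is 2×2. Each entry is (row of A)·(column of B):
AB[1,1] = (2)(-1) + (-3)(-1) = 1
AB[1,2] = (2)(3) + (-3)(3) = -3
AB[2,1] = (-3)(-1) + (3)(-1) = 0
AB[2,2] = (-3)(3) + (3)(3) = 0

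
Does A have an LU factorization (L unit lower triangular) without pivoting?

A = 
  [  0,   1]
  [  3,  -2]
No.
A[1,1] = 0 but A[2,1] = 3 ≠ 0. Any LU with L unit lower triangular has (LU)[1,1] = U[1,1] and (LU)[2,1] = L[2,1]·U[1,1]; matching A forces U[1,1] = 0, which then forces (LU)[2,1] = 0 ≠ 3. A row swap (pivoting) is required.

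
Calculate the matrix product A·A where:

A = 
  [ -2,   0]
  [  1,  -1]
A² = A·A:
A²[1,1] = (-2)(-2) + (0)(1) = 4
A²[1,2] = (-2)(0) + (0)(-1) = 0
A²[2,1] = (1)(-2) + (-1)(1) = -3
A²[2,2] = (1)(0) + (-1)(-1) = 1
A² = 
  [  4,   0]
  [ -3,   1]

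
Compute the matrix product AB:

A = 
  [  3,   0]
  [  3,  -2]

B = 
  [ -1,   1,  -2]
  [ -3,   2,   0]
A is 2×2 and B is 2×3, so AB is 2×3. Each entry is (row of A)·(column of B):
AB[1,1] = (3)(-1) + (0)(-3) = -3
AB[1,2] = (3)(1) + (0)(2) = 3
AB[1,3] = (3)(-2) + (0)(0) = -6
AB[2,1] = (3)(-1) + (-2)(-3) = 3
AB[2,2] = (3)(1) + (-2)(2) = -1
AB[2,3] = (3)(-2) + (-2)(0) = -6

AB = 
  [ -3,   3,  -6]
  [  3,  -1,  -6]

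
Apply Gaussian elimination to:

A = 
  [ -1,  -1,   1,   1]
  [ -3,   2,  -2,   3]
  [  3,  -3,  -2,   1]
Row operations:
R2 → R2 - (3)·R1
R3 → R3 + (3)·R1
R3 → R3 + (6/5)·R2

Resulting echelon form:
REF = 
  [ -1,  -1,   1,   1]
  [  0,   5,  -5,   0]
  [  0,   0,  -5,   4]

Rank = 3 (number of non-zero pivot rows).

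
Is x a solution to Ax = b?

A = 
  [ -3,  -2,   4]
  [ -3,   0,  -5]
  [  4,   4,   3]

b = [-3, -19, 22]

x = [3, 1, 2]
Yes

Ax = [-3, -19, 22] = b ✓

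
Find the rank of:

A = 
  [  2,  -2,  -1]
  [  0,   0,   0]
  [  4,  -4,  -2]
Row reduce:
R3 → R3 - (2)·R1
REF = 
  [  2,  -2,  -1]
  [  0,   0,   0]
  [  0,   0,   0]
Pivot columns: 1 → 1 pivot.

rank(A) = 1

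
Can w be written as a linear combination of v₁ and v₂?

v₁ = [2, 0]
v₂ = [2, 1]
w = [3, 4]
Yes

Form the augmented matrix and row-reduce:
[v₁|v₂|w] = 
  [  2,   2,   3]
  [  0,   1,   4]
(already in echelon form — no row operations needed)

No row of the form [0 0 | nonzero], so the system is consistent. Back-substitution gives c₁ = -5/2, c₂ = 4: w = (-5/2)·v₁ + (4)·v₂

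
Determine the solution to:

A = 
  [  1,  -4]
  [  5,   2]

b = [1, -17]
x = [-3, -1]

Row reduce the augmented matrix [A|b]:
R2 → R2 - (5)·R1
REF = 
  [  1,  -4,   1]
  [  0,  22, -22]

Back-substitution:
x₂ = (-22) / 22 = -1
x₁ = (1 - (-4)(-1)) / 1 = -3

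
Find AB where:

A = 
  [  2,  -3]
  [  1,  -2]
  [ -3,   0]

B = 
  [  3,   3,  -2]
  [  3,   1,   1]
AB = 
  [ -3,   3,  -7]
  [ -3,   1,  -4]
  [ -9,  -9,   6]

A is 3×2 and B is 2×3, so AB is 3×3. Each entry is (row of A)·(column of B):
AB[1,1] = (2)(3) + (-3)(3) = -3
AB[1,2] = (2)(3) + (-3)(1) = 3
AB[1,3] = (2)(-2) + (-3)(1) = -7
AB[2,1] = (1)(3) + (-2)(3) = -3
AB[2,2] = (1)(3) + (-2)(1) = 1
AB[2,3] = (1)(-2) + (-2)(1) = -4
AB[3,1] = (-3)(3) + (0)(3) = -9
AB[3,2] = (-3)(3) + (0)(1) = -9
AB[3,3] = (-3)(-2) + (0)(1) = 6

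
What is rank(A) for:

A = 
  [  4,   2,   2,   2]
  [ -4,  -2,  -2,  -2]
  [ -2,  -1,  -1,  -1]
Row reduce:
R2 → R2 + (1)·R1
R3 → R3 + (1/2)·R1
REF = 
  [  4,   2,   2,   2]
  [  0,   0,   0,   0]
  [  0,   0,   0,   0]
Pivot columns: 1 → 1 pivot.

rank(A) = 1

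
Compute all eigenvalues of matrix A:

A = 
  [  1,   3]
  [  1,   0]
tr(A) = 1, det(A) = -3
Characteristic polynomial: λ² - tr(A)λ + det(A) = λ² - λ - 3
λ² - λ - 3 = 0  ⇒  λ = (1 ± √((-1)² - 4·(-3)))/2 = (1 ± √(13))/2
  = (1 + √13)/2,  (1 - √13)/2

λ = (1 + √13)/2, (1 - √13)/2  (≈ 2.303, -1.303)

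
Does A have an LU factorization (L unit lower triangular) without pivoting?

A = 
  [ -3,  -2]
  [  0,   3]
Yes.
A[1,1] = -3 ≠ 0, so Gaussian elimination proceeds without a row swap: multiplier ℓ₂₁ = (0)/(-3) = 0, and U[2,2] = 3 - (0)(-2) = 3.
L = 
  [  1,   0]
  [  0,   1]
U = 
  [ -3,  -2]
  [  0,   3]
Check row 2 of LU: [(0)(-3), (0)(-2) + 3] = [0, 3] = row 2 of A ✓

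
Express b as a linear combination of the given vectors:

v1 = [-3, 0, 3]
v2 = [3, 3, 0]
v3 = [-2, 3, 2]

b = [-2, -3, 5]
c1 = 3, c2 = 1, c3 = -2

b = 3·v1 + 1·v2 + -2·v3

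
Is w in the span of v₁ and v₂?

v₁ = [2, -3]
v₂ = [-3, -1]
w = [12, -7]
Yes

Form the augmented matrix and row-reduce:
[v₁|v₂|w] = 
  [  2,  -3,  12]
  [ -3,  -1,  -7]
R2 → R2 + (3/2)·R1
REF = 
  [    2,    -3,    12]
  [    0, -11/2,    11]

No row of the form [0 0 | nonzero], so the system is consistent. Back-substitution gives c₁ = 3, c₂ = -2: w = (3)·v₁ + (-2)·v₂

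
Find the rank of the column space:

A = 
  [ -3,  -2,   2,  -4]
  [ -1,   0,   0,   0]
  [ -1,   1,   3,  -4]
dim(Col(A)) = 3

Row reduce:
R2 → R2 - (1/3)·R1
R3 → R3 - (1/3)·R1
R3 → R3 - (5/2)·R2
REF = 
  [  -3,   -2,    2,   -4]
  [   0,  2/3, -2/3,  4/3]
  [   0,    0,    4,   -6]
Pivot columns: 1, 2, 3 → 3 pivots.
dim(Col(A)) = number of pivot columns = 3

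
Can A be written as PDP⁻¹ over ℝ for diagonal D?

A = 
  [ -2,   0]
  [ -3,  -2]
No

tr(A) = -4, det(A) = 4
Characteristic polynomial: λ² - tr(A)λ + det(A) = λ² + 4λ + 4
λ² + 4λ + 4 = (λ + 2)²
Eigenvalues: -2, -2
λ=-2: alg. mult. = 2, geom. mult. = 2 - rank(A - (-2)I) = 2 - 1 = 1
Sum of geometric multiplicities = 1 < n = 2, so there aren't enough independent eigenvectors.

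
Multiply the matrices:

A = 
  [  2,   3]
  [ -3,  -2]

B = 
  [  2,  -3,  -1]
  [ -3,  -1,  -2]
A is 2×2 and B is 2×3, so AB is 2×3. Each entry is (row of A)·(column of B):
AB[1,1] = (2)(2) + (3)(-3) = -5
AB[1,2] = (2)(-3) + (3)(-1) = -9
AB[1,3] = (2)(-1) + (3)(-2) = -8
AB[2,1] = (-3)(2) + (-2)(-3) = 0
AB[2,2] = (-3)(-3) + (-2)(-1) = 11
AB[2,3] = (-3)(-1) + (-2)(-2) = 7

AB = 
  [ -5,  -9,  -8]
  [  0,  11,   7]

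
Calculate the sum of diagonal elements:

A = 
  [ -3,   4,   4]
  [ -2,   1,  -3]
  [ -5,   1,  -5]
-7

tr(A) = -3 + 1 + -5 = -7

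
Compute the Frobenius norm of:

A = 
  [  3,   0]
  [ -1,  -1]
||A||_F = 3.317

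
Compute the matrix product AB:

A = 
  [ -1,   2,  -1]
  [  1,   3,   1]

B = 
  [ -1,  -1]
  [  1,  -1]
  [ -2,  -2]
AB = 
  [  5,   1]
  [  0,  -6]

A is 2×3 and B is 3×2, so AB is 2×2. Each entry is (row of A)·(column of B):
AB[1,1] = (-1)(-1) + (2)(1) + (-1)(-2) = 5
AB[1,2] = (-1)(-1) + (2)(-1) + (-1)(-2) = 1
AB[2,1] = (1)(-1) + (3)(1) + (1)(-2) = 0
AB[2,2] = (1)(-1) + (3)(-1) + (1)(-2) = -6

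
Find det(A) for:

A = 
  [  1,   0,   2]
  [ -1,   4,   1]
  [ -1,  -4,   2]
28

Cofactor expansion along row 1:
det(A) = (1)·((4)(2) - (1)(-4)) - (0)·((-1)(2) - (1)(-1)) + (2)·((-1)(-4) - (4)(-1))
  = (1)(12) - (0)(-1) + (2)(8)
  = 28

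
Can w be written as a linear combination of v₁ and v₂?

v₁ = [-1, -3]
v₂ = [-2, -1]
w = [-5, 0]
Yes

Form the augmented matrix and row-reduce:
[v₁|v₂|w] = 
  [ -1,  -2,  -5]
  [ -3,  -1,   0]
R2 → R2 - (3)·R1
REF = 
  [ -1,  -2,  -5]
  [  0,   5,  15]

No row of the form [0 0 | nonzero], so the system is consistent. Back-substitution gives c₁ = -1, c₂ = 3: w = (-1)·v₁ + (3)·v₂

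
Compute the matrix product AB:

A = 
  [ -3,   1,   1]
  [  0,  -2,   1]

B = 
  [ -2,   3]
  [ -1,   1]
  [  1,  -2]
A is 2×3 and B is 3×2, so AB is 2×2. Each entry is (row of A)·(column of B):
AB[1,1] = (-3)(-2) + (1)(-1) + (1)(1) = 6
AB[1,2] = (-3)(3) + (1)(1) + (1)(-2) = -10
AB[2,1] = (0)(-2) + (-2)(-1) + (1)(1) = 3
AB[2,2] = (0)(3) + (-2)(1) + (1)(-2) = -4

AB = 
  [  6, -10]
  [  3,  -4]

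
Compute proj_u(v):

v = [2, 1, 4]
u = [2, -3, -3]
v·u = (2)(2) + (1)(-3) + (4)(-3) = -11
u·u = (2)² + (-3)² + (-3)² = 22
proj_u(v) = (v·u / u·u) × u = (-11/22) × u = (-1/2) × u

proj_u(v) = [-1, 3/2, 3/2]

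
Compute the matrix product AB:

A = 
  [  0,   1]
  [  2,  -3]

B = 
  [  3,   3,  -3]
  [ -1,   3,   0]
AB = 
  [ -1,   3,   0]
  [  9,  -3,  -6]

A is 2×2 and B is 2×3, so AB is 2×3. Each entry is (row of A)·(column of B):
AB[1,1] = (0)(3) + (1)(-1) = -1
AB[1,2] = (0)(3) + (1)(3) = 3
AB[1,3] = (0)(-3) + (1)(0) = 0
AB[2,1] = (2)(3) + (-3)(-1) = 9
AB[2,2] = (2)(3) + (-3)(3) = -3
AB[2,3] = (2)(-3) + (-3)(0) = -6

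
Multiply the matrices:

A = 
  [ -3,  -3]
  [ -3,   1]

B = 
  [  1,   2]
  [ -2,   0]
AB = 
  [  3,  -6]
  [ -5,  -6]

A is 2×2 and B is 2×2, so AB is 2×2. Each entry is (row of A)·(column of B):
AB[1,1] = (-3)(1) + (-3)(-2) = 3
AB[1,2] = (-3)(2) + (-3)(0) = -6
AB[2,1] = (-3)(1) + (1)(-2) = -5
AB[2,2] = (-3)(2) + (1)(0) = -6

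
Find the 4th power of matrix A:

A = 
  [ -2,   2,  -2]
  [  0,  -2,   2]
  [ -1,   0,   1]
A² = A·A:
A²[1,1] = (-2)(-2) + (2)(0) + (-2)(-1) = 6
A²[1,2] = (-2)(2) + (2)(-2) + (-2)(0) = -8
A²[1,3] = (-2)(-2) + (2)(2) + (-2)(1) = 6
A²[2,1] = (0)(-2) + (-2)(0) + (2)(-1) = -2
A²[2,2] = (0)(2) + (-2)(-2) + (2)(0) = 4
A²[2,3] = (0)(-2) + (-2)(2) + (2)(1) = -2
A²[3,1] = (-1)(-2) + (0)(0) + (1)(-1) = 1
A²[3,2] = (-1)(2) + (0)(-2) + (1)(0) = -2
A²[3,3] = (-1)(-2) + (0)(2) + (1)(1) = 3
A² = 
  [  6,  -8,   6]
  [ -2,   4,  -2]
  [  1,  -2,   3]

A^3 = A^2·A:
A^3[1,1] = (6)(-2) + (-8)(0) + (6)(-1) = -18
A^3[1,2] = (6)(2) + (-8)(-2) + (6)(0) = 28
A^3[1,3] = (6)(-2) + (-8)(2) + (6)(1) = -22
A^3[2,1] = (-2)(-2) + (4)(0) + (-2)(-1) = 6
A^3[2,2] = (-2)(2) + (4)(-2) + (-2)(0) = -12
A^3[2,3] = (-2)(-2) + (4)(2) + (-2)(1) = 10
A^3[3,1] = (1)(-2) + (-2)(0) + (3)(-1) = -5
A^3[3,2] = (1)(2) + (-2)(-2) + (3)(0) = 6
A^3[3,3] = (1)(-2) + (-2)(2) + (3)(1) = -3
A^3 = 
  [-18,  28, -22]
  [  6, -12,  10]
  [ -5,   6,  -3]

A^4 = A^3·A:
A^4[1,1] = (-18)(-2) + (28)(0) + (-22)(-1) = 58
A^4[1,2] = (-18)(2) + (28)(-2) + (-22)(0) = -92
A^4[1,3] = (-18)(-2) + (28)(2) + (-22)(1) = 70
A^4[2,1] = (6)(-2) + (-12)(0) + (10)(-1) = -22
A^4[2,2] = (6)(2) + (-12)(-2) + (10)(0) = 36
A^4[2,3] = (6)(-2) + (-12)(2) + (10)(1) = -26
A^4[3,1] = (-5)(-2) + (6)(0) + (-3)(-1) = 13
A^4[3,2] = (-5)(2) + (6)(-2) + (-3)(0) = -22
A^4[3,3] = (-5)(-2) + (6)(2) + (-3)(1) = 19
A^4 = 
  [ 58, -92,  70]
  [-22,  36, -26]
  [ 13, -22,  19]

Therefore
A^4 = 
  [ 58, -92,  70]
  [-22,  36, -26]
  [ 13, -22,  19]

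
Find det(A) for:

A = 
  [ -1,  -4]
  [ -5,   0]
-20

For a 2×2 matrix, det = ad - bc = (-1)(0) - (-4)(-5) = -20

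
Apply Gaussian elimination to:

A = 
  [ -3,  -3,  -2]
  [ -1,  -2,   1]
Row operations:
R2 → R2 - (1/3)·R1

Resulting echelon form:
REF = 
  [ -3,  -3,  -2]
  [  0,  -1, 5/3]

Rank = 2 (number of non-zero pivot rows).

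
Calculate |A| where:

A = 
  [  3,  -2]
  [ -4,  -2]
-14

For a 2×2 matrix, det = ad - bc = (3)(-2) - (-2)(-4) = -14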